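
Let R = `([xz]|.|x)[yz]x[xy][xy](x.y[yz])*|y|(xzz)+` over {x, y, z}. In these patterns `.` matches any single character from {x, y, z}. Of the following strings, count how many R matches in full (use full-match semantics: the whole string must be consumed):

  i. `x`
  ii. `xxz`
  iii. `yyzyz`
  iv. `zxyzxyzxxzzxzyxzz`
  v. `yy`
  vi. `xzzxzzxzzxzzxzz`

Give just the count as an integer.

1

i. `x` → no match
ii. `xxz` → no match
iii. `yyzyz` → no match
iv → no match
v. `yy` → no match
vi → match
Total matched: 1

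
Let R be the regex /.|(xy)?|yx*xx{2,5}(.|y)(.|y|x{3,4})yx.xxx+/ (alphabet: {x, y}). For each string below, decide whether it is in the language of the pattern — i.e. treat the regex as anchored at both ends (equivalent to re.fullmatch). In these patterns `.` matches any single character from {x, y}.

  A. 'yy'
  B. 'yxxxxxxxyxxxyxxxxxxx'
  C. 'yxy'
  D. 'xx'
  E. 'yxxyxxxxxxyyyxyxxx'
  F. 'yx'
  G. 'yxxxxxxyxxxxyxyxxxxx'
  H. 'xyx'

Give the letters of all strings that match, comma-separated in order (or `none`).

A → no match
B → match
C → no match
D → no match
E → no match
F → no match
G → match
H → no match

B, G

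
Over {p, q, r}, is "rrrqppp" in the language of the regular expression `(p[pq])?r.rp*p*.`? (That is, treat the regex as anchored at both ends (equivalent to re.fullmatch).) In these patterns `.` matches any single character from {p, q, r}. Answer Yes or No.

No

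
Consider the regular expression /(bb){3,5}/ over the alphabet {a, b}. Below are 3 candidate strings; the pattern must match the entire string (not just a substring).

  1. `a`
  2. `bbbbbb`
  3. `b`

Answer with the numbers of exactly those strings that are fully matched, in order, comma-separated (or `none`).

2

1 → no match — must start with `bb`
2 → match
3 → no match — must start with `bb`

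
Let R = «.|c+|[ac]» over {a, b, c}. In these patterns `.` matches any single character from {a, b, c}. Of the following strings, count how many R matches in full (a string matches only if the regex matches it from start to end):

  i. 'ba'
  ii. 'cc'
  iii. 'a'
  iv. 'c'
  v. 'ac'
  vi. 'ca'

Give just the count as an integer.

i. 'ba' → no match
ii. 'cc' → match
iii. 'a' → match
iv. 'c' → match
v. 'ac' → no match
vi. 'ca' → no match
Total matched: 3

3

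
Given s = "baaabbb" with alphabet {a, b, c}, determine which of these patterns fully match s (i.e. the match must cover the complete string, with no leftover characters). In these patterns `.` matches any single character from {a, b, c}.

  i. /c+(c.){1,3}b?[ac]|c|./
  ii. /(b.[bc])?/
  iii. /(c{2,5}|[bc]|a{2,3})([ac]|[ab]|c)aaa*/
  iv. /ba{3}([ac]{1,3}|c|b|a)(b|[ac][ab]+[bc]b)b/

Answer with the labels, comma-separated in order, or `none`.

iv

i → no match
ii → no match
iii → no match
iv → match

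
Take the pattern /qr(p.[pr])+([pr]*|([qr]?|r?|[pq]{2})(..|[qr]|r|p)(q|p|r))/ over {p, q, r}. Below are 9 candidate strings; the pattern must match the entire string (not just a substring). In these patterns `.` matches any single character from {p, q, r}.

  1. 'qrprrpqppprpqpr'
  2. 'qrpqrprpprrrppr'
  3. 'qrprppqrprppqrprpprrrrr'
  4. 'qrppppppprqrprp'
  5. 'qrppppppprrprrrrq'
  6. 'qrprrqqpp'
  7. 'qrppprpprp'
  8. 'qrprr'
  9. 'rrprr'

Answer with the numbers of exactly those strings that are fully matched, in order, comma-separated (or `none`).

1 → match
2 → match
3 → match
4 → no match
5 → match
6 → match
7 → match
8 → match
9 → no match — must start with 'qrp'

1, 2, 3, 5, 6, 7, 8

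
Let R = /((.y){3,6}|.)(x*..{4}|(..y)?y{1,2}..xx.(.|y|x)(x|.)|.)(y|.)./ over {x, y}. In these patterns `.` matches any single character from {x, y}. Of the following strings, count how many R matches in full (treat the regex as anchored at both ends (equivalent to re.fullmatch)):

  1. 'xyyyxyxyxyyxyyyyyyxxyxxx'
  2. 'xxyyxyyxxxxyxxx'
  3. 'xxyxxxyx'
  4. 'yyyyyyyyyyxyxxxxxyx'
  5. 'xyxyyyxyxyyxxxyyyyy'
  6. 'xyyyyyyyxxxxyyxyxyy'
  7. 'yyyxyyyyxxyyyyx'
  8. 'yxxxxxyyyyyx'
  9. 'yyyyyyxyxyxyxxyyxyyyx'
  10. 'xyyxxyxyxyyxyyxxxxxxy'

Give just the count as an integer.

1 → no match
2 → no match
3. 'xxyxxxyx' → match
4 → match
5 → no match
6 → match
7 → no match
8. 'yxxxxxyyyyyx' → match
9 → match
10 → no match
Total matched: 5

5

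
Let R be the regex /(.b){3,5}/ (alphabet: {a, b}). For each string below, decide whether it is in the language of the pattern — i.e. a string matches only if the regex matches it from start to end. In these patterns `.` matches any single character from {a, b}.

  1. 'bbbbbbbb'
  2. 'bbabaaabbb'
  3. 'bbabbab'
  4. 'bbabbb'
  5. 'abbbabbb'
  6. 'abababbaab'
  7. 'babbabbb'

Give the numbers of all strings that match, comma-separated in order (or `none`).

1. 'bbbbbbbb' → match
2. 'bbabaaabbb' → no match
3. 'bbabbab' → no match
4. 'bbabbb' → match
5. 'abbbabbb' → match
6. 'abababbaab' → no match
7. 'babbabbb' → no match

1, 4, 5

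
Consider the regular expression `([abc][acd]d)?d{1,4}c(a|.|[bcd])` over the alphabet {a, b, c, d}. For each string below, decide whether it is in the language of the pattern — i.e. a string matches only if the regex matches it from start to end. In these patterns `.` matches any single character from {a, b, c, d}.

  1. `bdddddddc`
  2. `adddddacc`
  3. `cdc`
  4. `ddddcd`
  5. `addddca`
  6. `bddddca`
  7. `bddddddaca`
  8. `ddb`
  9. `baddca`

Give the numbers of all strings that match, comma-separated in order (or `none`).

4, 5, 6, 9

1. `bdddddddc` → no match
2. `adddddacc` → no match
3. `cdc` → no match
4. `ddddcd` → match
5. `addddca` → match
6. `bddddca` → match
7. `bddddddaca` → no match
8. `ddb` → no match
9. `baddca` → match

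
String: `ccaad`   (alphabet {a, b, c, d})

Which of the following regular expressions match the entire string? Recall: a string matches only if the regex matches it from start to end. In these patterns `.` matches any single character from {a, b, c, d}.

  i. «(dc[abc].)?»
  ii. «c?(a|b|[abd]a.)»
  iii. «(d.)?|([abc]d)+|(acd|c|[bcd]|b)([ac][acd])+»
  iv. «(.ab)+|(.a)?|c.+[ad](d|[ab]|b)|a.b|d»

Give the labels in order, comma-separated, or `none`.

i → no match
ii → no match
iii → match
iv → match

iii, iv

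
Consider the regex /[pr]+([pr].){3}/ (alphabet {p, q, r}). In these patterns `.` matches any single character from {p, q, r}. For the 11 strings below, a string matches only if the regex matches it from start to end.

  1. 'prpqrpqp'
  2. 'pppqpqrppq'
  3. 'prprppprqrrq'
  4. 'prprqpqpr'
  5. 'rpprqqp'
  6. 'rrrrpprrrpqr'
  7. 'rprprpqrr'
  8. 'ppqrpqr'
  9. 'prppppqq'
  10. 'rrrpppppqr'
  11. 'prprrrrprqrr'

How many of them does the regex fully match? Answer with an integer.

3

1 → no match
2 → no match
3 → no match
4 → match
5 → no match
6 → no match
7 → match
8 → no match
9 → no match
10 → no match
11 → match
Total matched: 3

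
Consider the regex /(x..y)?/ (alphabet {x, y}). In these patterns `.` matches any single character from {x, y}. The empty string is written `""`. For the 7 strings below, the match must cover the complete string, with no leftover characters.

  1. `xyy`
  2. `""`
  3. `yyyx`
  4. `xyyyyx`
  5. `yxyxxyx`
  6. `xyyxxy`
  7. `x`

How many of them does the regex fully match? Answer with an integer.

1

1 → no match
2 → match
3 → no match
4 → no match
5 → no match
6 → no match
7 → no match
Total matched: 1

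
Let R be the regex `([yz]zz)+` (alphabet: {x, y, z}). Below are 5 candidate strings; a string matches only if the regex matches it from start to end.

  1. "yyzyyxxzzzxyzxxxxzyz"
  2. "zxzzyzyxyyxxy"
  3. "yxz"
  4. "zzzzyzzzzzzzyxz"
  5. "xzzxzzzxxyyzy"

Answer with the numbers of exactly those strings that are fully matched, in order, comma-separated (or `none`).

none

1 → no match — must end with "zz"
2 → no match — must end with "zz"
3 → no match — must end with "zz"
4 → no match — must end with "zz"
5 → no match — must end with "zz"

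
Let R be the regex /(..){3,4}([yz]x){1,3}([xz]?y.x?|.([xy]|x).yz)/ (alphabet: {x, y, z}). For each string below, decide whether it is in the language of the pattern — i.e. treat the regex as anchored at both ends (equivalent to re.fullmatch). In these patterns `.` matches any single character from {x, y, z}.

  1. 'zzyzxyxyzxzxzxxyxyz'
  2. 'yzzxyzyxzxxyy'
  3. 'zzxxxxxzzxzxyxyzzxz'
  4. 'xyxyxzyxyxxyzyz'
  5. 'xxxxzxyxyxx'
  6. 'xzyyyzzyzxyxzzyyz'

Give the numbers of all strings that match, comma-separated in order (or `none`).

1 → match
2 → match
3 → no match
4 → match
5. 'xxxxzxyxyxx' → match
6 → no match

1, 2, 4, 5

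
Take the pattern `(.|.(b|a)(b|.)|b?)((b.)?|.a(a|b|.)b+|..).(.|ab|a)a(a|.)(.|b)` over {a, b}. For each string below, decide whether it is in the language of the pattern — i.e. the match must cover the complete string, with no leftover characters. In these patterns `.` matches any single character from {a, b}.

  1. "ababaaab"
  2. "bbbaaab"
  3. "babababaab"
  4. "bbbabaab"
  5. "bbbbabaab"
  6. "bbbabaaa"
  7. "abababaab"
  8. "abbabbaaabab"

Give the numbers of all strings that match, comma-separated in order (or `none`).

1, 2, 3, 4, 5, 6, 7

1 → match
2 → match
3 → match
4 → match
5 → match
6 → match
7 → match
8 → no match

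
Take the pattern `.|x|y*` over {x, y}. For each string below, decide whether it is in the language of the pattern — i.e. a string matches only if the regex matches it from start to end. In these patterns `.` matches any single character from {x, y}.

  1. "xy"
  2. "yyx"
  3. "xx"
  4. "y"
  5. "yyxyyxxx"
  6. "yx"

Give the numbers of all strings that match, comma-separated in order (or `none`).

1 → no match
2 → no match
3 → no match
4 → match
5 → no match
6 → no match

4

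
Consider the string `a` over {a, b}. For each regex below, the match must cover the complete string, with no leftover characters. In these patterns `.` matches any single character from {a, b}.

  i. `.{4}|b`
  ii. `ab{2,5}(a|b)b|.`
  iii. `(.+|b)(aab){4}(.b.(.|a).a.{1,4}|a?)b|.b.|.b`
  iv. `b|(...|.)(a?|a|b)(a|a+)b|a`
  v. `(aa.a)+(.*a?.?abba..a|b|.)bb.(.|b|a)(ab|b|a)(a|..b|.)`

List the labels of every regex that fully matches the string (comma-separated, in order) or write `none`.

ii, iv

i → no match
ii → match
iii → no match
iv → match
v → no match — must start with `aa`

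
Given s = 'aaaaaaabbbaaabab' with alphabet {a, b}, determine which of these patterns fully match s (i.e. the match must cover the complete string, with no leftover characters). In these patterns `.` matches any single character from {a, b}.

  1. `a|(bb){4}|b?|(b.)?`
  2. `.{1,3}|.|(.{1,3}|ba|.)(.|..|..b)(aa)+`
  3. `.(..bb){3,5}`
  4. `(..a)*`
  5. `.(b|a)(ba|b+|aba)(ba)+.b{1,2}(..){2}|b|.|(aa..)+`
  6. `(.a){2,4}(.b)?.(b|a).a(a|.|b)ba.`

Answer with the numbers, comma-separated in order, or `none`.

6

1 → no match
2 → no match
3 → no match — must end with 'bb'
4 → no match
5 → no match
6 → match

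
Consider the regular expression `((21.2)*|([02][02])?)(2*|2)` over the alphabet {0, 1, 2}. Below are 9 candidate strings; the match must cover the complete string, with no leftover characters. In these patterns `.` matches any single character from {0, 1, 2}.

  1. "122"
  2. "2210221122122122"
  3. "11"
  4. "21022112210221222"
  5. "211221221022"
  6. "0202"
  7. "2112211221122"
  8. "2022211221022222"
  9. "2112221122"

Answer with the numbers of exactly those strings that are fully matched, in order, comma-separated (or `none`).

1 → no match
2 → no match
3 → no match
4 → match
5 → no match
6 → no match
7 → match
8 → no match
9 → no match

4, 7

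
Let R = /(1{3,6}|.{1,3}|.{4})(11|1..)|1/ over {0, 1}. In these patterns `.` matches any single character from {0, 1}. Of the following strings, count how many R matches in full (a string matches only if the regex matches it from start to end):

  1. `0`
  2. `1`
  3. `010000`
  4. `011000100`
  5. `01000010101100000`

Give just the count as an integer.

1 → no match
2 → match
3 → no match
4 → no match
5 → no match
Total matched: 1

1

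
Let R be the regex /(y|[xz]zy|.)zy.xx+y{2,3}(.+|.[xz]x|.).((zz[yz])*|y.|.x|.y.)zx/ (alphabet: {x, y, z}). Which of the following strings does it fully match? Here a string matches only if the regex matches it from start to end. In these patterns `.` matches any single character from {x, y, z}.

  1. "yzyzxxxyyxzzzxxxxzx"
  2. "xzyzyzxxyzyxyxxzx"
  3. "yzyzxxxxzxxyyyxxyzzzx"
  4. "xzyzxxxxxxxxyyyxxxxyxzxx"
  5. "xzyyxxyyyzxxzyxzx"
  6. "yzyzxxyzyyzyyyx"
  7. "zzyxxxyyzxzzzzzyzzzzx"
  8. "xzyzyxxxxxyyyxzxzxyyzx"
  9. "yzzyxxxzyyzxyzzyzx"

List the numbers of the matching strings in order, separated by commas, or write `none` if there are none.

1 → match
2 → no match
3 → no match
4 → no match — must end with "zx"
5 → match
6 → no match — must end with "zx"
7 → match
8 → match
9 → no match

1, 5, 7, 8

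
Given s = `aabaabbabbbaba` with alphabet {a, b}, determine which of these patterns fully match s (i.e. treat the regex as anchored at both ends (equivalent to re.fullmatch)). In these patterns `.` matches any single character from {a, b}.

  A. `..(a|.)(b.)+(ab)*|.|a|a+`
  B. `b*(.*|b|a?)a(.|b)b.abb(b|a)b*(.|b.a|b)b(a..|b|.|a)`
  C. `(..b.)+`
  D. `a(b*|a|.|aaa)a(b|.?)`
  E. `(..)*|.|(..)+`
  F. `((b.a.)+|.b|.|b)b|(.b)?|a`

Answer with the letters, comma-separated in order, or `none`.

B, E

A → no match
B → match
C → no match
D → no match
E → match
F → no match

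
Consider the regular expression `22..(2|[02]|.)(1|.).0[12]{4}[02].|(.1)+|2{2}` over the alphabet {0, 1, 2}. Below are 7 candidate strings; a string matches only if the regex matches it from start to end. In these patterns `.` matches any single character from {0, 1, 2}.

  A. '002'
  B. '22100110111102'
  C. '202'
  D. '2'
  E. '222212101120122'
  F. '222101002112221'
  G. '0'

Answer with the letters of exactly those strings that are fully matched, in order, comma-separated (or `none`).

A → no match
B → match
C → no match
D → no match
E → no match
F → no match
G → no match

B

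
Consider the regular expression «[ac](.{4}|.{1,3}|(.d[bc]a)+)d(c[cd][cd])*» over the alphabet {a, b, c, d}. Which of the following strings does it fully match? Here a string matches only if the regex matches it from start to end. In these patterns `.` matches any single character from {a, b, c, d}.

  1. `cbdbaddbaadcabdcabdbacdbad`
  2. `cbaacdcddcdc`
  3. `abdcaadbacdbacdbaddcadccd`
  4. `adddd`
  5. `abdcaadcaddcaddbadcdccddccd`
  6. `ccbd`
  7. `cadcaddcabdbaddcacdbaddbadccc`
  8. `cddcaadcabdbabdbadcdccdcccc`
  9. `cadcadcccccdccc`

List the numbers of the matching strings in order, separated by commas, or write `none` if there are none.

1, 2, 3, 4, 5, 6, 7, 8, 9

1 → match
2 → match
3 → match
4 → match
5 → match
6 → match
7 → match
8 → match
9 → match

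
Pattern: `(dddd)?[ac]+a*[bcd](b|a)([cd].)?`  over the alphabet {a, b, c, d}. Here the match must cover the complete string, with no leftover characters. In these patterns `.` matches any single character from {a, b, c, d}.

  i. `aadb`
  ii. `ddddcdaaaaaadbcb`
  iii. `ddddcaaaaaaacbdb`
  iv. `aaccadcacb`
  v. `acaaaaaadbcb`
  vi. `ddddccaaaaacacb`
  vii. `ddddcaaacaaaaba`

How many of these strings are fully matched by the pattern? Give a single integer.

i → match
ii → no match
iii → match
iv → no match
v → match
vi → match
vii → match
Total matched: 5

5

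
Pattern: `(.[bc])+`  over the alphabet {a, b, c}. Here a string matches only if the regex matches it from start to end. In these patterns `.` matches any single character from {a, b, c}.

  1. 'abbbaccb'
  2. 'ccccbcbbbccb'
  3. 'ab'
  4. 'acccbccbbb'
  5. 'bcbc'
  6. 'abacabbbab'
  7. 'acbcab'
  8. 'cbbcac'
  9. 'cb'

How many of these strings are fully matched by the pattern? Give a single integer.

9

1 → match
2 → match
3 → match
4 → match
5 → match
6 → match
7 → match
8 → match
9 → match
Total matched: 9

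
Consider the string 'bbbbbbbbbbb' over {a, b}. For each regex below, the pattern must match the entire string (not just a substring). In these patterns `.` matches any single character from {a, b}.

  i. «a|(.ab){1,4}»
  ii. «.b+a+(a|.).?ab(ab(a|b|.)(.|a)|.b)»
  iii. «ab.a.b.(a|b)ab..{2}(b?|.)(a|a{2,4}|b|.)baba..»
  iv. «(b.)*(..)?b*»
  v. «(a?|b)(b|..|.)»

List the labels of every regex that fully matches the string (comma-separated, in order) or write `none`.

iv

i → no match
ii → no match
iii → no match — must start with 'ab'
iv → match
v → no match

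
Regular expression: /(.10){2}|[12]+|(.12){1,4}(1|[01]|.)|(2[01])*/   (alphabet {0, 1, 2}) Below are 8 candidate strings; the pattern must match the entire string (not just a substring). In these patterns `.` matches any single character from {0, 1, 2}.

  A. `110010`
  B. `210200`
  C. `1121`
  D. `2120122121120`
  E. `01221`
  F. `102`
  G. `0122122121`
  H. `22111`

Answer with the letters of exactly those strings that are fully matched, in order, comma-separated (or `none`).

A → match
B → no match
C → match
D → match
E → no match
F → no match
G → match
H → match

A, C, D, G, H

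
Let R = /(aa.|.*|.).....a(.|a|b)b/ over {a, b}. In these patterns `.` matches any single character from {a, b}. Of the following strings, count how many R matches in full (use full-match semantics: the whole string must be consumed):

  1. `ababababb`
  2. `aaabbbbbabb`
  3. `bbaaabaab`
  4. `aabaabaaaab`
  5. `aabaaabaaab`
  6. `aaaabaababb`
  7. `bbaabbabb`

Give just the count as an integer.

1 → match
2 → match
3 → match
4 → match
5 → match
6 → match
7 → match
Total matched: 7

7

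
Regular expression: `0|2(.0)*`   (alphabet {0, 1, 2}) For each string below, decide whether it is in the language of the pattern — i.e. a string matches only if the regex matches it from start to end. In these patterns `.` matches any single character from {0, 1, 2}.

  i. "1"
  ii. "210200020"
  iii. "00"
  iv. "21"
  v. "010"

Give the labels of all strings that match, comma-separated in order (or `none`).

i → no match
ii → match
iii → no match
iv → no match
v → no match

ii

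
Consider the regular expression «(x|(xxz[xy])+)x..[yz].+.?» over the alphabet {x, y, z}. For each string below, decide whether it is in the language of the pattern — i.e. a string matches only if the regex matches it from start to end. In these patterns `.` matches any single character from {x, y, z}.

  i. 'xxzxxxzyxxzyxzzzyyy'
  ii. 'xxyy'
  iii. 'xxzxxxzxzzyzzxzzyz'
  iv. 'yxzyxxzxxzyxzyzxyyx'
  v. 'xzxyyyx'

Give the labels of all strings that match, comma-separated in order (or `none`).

i

i → match
ii → no match
iii → no match
iv → no match
v → no match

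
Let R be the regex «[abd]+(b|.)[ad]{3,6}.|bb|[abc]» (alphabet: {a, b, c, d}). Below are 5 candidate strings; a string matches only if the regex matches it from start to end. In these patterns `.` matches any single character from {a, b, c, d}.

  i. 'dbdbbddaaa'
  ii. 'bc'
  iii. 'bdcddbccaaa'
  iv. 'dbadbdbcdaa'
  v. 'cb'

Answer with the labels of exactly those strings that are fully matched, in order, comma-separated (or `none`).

i

i → match
ii → no match
iii → no match
iv → no match
v → no match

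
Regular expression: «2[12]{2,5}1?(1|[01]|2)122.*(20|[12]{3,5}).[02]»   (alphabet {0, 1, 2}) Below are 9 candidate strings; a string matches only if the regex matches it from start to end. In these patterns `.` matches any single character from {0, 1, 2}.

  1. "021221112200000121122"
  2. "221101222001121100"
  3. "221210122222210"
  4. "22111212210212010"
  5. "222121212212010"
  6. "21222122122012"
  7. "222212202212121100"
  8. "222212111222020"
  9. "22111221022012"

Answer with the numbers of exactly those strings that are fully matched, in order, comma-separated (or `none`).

1 → no match — must start with "2"
2 → match
3 → match
4 → match
5 → match
6 → match
7 → match
8 → match
9 → match

2, 3, 4, 5, 6, 7, 8, 9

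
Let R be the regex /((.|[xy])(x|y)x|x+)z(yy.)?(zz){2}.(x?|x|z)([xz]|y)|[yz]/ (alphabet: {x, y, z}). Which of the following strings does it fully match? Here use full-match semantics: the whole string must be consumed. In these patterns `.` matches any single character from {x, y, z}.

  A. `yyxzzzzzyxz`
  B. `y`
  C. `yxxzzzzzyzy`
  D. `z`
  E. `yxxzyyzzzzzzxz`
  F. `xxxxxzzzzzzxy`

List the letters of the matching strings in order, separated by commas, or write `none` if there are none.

A → match
B → match
C → match
D → match
E → match
F → match

A, B, C, D, E, F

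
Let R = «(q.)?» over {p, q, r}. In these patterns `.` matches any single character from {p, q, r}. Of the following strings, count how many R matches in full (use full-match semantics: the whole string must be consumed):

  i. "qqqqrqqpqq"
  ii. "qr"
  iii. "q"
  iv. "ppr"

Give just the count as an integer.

1

i → no match
ii → match
iii → no match
iv → no match
Total matched: 1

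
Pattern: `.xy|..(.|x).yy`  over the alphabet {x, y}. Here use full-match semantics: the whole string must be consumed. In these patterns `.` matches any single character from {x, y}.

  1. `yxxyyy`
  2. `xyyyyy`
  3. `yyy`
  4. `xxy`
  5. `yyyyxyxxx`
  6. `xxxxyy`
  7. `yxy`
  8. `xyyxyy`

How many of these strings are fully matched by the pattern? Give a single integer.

1 → match
2 → match
3 → no match
4 → match
5 → no match
6 → match
7 → match
8 → match
Total matched: 6

6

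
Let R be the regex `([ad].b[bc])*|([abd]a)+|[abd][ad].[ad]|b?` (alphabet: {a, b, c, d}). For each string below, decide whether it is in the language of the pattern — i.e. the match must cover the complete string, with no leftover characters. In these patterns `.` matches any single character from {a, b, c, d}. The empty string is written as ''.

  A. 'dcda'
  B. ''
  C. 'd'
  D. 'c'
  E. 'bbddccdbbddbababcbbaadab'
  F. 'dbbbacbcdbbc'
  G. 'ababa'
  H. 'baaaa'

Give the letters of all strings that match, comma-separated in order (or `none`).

B, F

A → no match
B → match
C → no match
D → no match
E → no match
F → match
G → no match
H → no match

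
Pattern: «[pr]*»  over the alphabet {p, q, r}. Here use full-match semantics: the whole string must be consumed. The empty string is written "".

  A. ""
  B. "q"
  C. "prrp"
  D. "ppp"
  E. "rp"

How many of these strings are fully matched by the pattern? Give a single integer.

4

A → match
B → no match
C → match
D → match
E → match
Total matched: 4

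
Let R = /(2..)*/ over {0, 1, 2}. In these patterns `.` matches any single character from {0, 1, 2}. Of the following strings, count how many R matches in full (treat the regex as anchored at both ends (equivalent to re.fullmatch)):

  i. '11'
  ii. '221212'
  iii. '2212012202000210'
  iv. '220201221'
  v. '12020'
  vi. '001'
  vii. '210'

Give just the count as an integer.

i → no match
ii → match
iii → no match
iv → match
v → no match
vi → no match
vii → match
Total matched: 3

3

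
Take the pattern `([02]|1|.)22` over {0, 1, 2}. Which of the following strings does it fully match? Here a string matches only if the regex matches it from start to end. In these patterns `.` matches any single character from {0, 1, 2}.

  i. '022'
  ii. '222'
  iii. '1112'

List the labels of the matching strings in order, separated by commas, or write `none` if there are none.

i, ii

i. '022' → match
ii. '222' → match
iii. '1112' → no match — must end with '22'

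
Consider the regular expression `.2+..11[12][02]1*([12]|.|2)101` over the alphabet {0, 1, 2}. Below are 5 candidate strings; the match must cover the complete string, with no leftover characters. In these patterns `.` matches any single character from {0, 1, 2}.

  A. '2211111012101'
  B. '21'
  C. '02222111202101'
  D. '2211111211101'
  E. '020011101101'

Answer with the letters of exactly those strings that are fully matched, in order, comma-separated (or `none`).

A, C, D, E

A → match
B. '21' → no match — must end with '101'
C → match
D → match
E. '020011101101' → match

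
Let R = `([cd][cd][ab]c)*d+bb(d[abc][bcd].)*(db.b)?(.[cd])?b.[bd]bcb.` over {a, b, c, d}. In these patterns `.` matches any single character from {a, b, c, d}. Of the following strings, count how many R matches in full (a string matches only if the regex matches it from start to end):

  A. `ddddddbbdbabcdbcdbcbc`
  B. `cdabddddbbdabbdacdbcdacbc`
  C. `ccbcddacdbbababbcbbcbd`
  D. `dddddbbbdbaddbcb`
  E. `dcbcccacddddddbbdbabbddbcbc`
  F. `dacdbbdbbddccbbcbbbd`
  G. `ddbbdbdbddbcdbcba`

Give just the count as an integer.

A → match
B → no match
C → no match
D → no match
E → match
F → no match
G → match
Total matched: 3

3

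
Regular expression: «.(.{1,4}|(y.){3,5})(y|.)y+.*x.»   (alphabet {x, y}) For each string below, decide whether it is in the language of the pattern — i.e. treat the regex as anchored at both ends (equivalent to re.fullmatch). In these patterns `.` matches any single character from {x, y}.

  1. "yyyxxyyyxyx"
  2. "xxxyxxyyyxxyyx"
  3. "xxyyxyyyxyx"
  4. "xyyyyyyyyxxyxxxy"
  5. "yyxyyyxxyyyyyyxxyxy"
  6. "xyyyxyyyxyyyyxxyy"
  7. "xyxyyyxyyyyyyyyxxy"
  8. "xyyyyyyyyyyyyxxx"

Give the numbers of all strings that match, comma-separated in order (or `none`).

4, 5, 7, 8

1 → no match
2 → no match
3 → no match
4 → match
5 → match
6 → no match
7 → match
8 → match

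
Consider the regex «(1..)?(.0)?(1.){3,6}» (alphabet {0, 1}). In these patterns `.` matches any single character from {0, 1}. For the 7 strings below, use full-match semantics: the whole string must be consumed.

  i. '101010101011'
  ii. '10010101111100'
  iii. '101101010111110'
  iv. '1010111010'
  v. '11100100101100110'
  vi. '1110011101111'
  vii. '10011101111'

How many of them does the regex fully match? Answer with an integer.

5

i → match
ii → no match
iii → match
iv → match
v → no match
vi → match
vii → match
Total matched: 5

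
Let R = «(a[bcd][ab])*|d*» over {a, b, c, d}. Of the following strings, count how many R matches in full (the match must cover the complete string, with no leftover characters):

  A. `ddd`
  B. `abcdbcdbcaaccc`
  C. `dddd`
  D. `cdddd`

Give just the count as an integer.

2

A. `ddd` → match
B → no match
C. `dddd` → match
D. `cdddd` → no match
Total matched: 2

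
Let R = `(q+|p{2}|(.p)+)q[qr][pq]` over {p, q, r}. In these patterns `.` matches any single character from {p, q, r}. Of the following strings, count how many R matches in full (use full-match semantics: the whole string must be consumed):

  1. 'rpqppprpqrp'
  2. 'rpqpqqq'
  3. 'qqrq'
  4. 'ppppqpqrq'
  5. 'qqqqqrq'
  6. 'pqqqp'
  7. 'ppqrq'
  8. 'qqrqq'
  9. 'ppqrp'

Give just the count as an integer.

1. 'rpqppprpqrp' → match
2. 'rpqpqqq' → match
3. 'qqrq' → match
4. 'ppppqpqrq' → match
5. 'qqqqqrq' → match
6. 'pqqqp' → no match
7. 'ppqrq' → match
8. 'qqrqq' → no match
9. 'ppqrp' → match
Total matched: 7

7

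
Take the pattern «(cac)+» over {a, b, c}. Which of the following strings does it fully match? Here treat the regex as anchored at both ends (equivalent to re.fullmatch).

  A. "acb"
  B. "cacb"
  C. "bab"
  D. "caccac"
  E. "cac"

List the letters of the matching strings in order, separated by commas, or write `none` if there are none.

D, E

A → no match — must start with "cac"
B → no match — must end with "cac"
C → no match — must start with "cac"
D → match
E → match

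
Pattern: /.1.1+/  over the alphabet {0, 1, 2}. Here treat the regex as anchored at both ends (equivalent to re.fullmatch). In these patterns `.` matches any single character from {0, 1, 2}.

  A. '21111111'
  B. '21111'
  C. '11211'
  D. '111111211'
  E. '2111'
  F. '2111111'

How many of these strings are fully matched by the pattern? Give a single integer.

A → match
B → match
C → match
D → no match
E → match
F → match
Total matched: 5

5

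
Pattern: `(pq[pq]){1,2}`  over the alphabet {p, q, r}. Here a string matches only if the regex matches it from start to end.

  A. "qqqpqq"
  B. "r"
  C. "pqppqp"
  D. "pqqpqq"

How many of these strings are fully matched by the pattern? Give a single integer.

2

A → no match — must start with "pq"
B → no match — must start with "pq"
C → match
D → match
Total matched: 2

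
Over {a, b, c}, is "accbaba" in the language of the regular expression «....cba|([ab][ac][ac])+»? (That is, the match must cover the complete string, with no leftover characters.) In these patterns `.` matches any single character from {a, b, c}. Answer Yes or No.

No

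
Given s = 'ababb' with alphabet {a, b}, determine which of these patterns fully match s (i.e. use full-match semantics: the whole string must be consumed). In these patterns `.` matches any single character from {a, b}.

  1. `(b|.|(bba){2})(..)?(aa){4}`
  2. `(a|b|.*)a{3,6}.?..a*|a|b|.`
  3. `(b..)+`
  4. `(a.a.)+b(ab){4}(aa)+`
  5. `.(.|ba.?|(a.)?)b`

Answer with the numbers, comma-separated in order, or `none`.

5

1 → no match — must end with 'aa'
2 → no match
3 → no match — must start with 'b'
4 → no match — must end with 'aa'
5 → match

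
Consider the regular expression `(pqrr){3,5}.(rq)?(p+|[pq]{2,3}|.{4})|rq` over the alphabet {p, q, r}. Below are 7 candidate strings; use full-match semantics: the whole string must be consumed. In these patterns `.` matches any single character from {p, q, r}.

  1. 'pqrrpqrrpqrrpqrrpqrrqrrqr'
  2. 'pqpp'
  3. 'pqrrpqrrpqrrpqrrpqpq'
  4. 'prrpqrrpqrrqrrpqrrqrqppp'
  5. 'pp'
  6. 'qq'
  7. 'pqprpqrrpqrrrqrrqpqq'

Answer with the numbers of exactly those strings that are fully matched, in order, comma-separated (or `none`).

1 → match
2 → no match
3 → match
4 → no match
5 → no match
6 → no match
7 → no match

1, 3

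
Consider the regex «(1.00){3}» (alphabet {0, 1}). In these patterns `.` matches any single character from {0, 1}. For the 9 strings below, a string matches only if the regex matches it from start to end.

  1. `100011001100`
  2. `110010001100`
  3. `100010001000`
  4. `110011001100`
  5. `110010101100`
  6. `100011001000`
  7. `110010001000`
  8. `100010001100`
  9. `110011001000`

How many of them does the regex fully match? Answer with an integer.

1 → match
2 → match
3 → match
4 → match
5 → no match
6 → match
7 → match
8 → match
9 → match
Total matched: 8

8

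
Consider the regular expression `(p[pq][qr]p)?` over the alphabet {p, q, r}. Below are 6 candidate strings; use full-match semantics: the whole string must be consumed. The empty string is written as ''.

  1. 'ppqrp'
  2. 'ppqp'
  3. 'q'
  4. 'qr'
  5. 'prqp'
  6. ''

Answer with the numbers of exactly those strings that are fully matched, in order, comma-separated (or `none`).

1 → no match
2 → match
3 → no match
4 → no match
5 → no match
6 → match

2, 6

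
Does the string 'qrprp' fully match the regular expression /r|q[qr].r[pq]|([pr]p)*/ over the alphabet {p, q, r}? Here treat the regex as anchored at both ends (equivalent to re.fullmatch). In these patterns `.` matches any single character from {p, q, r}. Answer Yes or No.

Yes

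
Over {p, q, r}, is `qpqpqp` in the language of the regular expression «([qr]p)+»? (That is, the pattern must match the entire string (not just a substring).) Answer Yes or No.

Yes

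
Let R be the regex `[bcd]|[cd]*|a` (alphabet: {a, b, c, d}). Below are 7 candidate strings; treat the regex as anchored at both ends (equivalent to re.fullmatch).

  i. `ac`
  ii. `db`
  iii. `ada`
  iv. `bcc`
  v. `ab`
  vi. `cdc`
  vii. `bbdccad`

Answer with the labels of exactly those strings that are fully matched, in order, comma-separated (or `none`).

i → no match
ii → no match
iii → no match
iv → no match
v → no match
vi → match
vii → no match

vi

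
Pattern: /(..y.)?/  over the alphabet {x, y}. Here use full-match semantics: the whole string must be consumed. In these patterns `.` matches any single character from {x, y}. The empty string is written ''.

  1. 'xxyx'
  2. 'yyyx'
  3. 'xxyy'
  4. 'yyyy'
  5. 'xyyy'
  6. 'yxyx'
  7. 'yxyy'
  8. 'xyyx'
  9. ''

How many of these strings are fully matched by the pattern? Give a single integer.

9

1 → match
2 → match
3 → match
4 → match
5 → match
6 → match
7 → match
8 → match
9 → match
Total matched: 9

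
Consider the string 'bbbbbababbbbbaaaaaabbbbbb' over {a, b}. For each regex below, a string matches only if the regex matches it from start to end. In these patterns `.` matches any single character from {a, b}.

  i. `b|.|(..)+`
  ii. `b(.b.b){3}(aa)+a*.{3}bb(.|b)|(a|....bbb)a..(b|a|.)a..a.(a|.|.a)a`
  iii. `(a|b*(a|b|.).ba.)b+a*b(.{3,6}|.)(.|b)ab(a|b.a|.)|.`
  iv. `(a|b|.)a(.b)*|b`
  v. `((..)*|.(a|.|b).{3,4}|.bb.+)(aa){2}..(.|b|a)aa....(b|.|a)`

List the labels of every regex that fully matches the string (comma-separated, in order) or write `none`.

i → no match
ii → match
iii → no match
iv → no match
v → no match

ii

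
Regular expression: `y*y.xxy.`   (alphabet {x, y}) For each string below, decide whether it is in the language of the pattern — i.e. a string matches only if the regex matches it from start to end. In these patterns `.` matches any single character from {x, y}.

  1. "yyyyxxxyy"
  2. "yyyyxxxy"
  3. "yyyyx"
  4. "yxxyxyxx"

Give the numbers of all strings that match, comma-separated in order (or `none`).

1

1. "yyyyxxxyy" → match
2. "yyyyxxxy" → no match
3. "yyyyx" → no match
4. "yxxyxyxx" → no match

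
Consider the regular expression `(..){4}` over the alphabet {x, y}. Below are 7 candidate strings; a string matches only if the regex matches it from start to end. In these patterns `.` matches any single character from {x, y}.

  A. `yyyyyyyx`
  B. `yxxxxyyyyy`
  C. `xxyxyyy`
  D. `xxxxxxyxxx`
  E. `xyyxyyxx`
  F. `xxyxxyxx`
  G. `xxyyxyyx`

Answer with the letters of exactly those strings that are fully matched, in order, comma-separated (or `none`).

A. `yyyyyyyx` → match
B. `yxxxxyyyyy` → no match
C. `xxyxyyy` → no match
D. `xxxxxxyxxx` → no match
E. `xyyxyyxx` → match
F. `xxyxxyxx` → match
G. `xxyyxyyx` → match

A, E, F, G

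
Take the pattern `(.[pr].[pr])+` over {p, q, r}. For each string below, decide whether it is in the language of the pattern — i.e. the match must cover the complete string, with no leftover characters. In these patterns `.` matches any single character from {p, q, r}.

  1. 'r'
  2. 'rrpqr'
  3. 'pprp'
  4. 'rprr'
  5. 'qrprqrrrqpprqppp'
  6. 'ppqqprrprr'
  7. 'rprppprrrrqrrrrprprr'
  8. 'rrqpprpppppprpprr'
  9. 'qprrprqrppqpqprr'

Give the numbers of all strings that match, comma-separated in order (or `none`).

3, 4, 5, 7, 9

1. 'r' → no match
2. 'rrpqr' → no match
3. 'pprp' → match
4. 'rprr' → match
5 → match
6. 'ppqqprrprr' → no match
7 → match
8 → no match
9 → match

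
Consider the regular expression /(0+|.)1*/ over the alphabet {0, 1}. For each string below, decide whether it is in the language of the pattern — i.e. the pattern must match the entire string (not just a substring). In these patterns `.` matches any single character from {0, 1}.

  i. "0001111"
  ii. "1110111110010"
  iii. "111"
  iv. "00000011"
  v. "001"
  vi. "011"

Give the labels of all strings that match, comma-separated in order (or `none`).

i → match
ii → no match
iii → match
iv → match
v → match
vi → match

i, iii, iv, v, vi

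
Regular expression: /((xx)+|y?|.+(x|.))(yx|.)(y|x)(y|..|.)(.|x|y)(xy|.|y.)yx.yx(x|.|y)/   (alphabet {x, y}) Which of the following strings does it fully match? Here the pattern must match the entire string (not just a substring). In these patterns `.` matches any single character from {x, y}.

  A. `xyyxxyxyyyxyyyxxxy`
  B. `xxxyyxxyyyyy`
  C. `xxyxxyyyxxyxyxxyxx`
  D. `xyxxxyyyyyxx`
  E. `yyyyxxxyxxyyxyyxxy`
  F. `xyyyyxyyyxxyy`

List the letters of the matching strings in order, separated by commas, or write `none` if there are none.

C

A → no match
B → no match
C → match
D → no match
E → no match
F → no match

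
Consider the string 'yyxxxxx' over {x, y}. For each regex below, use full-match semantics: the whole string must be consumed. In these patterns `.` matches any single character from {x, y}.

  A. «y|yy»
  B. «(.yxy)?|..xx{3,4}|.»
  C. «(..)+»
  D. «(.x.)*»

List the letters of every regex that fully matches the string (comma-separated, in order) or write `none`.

A → no match
B → match
C → no match
D → no match

B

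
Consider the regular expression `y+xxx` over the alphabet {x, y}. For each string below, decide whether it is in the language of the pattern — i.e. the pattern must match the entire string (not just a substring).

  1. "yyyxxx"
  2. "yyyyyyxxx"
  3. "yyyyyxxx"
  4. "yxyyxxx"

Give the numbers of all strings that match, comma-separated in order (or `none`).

1. "yyyxxx" → match
2. "yyyyyyxxx" → match
3. "yyyyyxxx" → match
4. "yxyyxxx" → no match

1, 2, 3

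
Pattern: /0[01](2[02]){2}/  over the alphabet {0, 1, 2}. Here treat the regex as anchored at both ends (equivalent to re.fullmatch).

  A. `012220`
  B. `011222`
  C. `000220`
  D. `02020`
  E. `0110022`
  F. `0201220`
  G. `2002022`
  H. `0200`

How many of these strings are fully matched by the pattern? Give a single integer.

A → match
B → no match
C → no match
D → no match
E → no match
F → no match
G → no match — must start with `0`
H → no match
Total matched: 1

1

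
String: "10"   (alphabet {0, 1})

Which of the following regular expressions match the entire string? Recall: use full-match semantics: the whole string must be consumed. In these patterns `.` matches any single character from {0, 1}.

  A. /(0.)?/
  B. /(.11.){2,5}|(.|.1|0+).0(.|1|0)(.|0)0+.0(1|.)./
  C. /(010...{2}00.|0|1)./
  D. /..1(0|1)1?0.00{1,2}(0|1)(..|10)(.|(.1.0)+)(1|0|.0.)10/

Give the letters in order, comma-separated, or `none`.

A → no match
B → no match
C → match
D → no match

C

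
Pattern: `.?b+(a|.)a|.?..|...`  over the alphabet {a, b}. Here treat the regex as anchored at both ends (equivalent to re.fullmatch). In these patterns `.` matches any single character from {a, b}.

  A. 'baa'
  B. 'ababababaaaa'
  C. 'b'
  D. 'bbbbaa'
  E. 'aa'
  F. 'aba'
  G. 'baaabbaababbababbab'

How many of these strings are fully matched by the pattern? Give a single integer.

A → match
B → no match
C → no match
D → match
E → match
F → match
G → no match
Total matched: 4

4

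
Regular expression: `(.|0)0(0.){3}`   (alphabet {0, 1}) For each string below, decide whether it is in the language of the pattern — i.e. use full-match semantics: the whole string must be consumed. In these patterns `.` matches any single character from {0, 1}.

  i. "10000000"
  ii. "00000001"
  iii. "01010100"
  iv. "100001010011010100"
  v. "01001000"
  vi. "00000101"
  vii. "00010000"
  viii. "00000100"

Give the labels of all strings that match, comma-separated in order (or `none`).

i, ii, vi, vii, viii

i → match
ii → match
iii → no match
iv → no match
v → no match
vi → match
vii → match
viii → match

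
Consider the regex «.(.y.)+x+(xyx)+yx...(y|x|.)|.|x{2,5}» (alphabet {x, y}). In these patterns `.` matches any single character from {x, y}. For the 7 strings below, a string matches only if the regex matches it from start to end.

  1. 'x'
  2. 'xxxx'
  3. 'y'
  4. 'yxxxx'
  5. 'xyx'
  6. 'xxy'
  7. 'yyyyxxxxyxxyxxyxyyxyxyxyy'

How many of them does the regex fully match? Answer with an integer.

3

1 → match
2 → match
3 → match
4 → no match
5 → no match
6 → no match
7 → no match
Total matched: 3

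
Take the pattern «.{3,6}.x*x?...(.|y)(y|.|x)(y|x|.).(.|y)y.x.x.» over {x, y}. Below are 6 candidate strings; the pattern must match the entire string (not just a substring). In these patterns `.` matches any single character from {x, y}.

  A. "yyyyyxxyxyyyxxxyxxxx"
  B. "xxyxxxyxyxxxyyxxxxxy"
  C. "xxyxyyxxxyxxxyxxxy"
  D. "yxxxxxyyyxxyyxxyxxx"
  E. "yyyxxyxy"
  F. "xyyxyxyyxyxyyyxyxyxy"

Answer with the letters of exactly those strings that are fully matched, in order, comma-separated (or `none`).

none

A → no match
B → no match
C → no match
D → no match
E → no match
F → no match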